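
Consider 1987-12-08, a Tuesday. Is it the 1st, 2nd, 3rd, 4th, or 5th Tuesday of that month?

2nd

Day 8 falls in week ⌈8/7⌉ of the month.
Days 1–7 hold the 1st Tuesday, 8–14 the 2nd, 15–21 the 3rd, 22–28 the 4th, 29–31 the 5th.
8 is in the range for the 2nd.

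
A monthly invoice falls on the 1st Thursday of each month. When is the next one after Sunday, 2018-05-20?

2018-06-07

May 2018 starts on a Tuesday, so its 1st Thursday is 2018-05-03 (2 days in).
That is not after 2018-05-20, so look at June 2018.
June 2018 starts on a Friday, so its 1st Thursday is 2018-06-07 (6 days in).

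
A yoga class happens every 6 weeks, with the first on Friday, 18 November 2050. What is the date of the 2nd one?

30 December 2050

The 2nd occurrence is 1 interval after the first: 1 × 42 = 42 days after 18 November 2050.
November has 30 days — 12 days to the end of November leaves 30.
30 days into December → 30 December 2050.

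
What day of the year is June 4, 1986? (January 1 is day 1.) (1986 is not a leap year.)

155

Days in months before June: 31 + 28 + 31 + 30 + 31 = 151.
Plus 4 days into June → day 155.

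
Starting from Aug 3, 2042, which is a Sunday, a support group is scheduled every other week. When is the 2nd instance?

Aug 17, 2042

The 2nd occurrence is 1 interval after the first: 1 × 14 = 14 days after Aug 3, 2042.
14 days later is Aug 17, 2042.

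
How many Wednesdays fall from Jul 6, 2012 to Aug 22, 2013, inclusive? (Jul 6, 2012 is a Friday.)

Jul 6, 2012 is a Friday; the first Wednesday on or after it is Jul 11, 2012 (5 days later).
From Jul 11, 2012 to Aug 22, 2013: 173 + 234 = 407 days (rest of 2012, to Aug 22, 2013 in 2013).
407 ÷ 7 = 58 full weeks with remainder 1, so 58 more Wednesdays after the first → 59.

59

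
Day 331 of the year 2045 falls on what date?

Nov 27, 2045

Jan has 31 days (331 − 31 = 300 remain).
Feb has 28 days (300 − 28 = 272 remain).
Mar has 31 days (272 − 31 = 241 remain).
Apr has 30 days (241 − 30 = 211 remain).
May has 31 days (211 − 31 = 180 remain).
Jun has 30 days (180 − 30 = 150 remain).
Jul has 31 days (150 − 31 = 119 remain).
Aug has 31 days (119 − 31 = 88 remain).
Sep has 30 days (88 − 30 = 58 remain).
Oct has 31 days (58 − 31 = 27 remain).
27 into Nov → Nov 27.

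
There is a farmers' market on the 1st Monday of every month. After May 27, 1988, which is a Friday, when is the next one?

May 1988 starts on a Sunday, so its 1st Monday is May 2, 1988 (1 day in).
That is not after May 27, 1988, so look at Jun 1988.
Jun 1988 starts on a Wednesday, so its 1st Monday is Jun 6, 1988 (5 days in).

Jun 6, 1988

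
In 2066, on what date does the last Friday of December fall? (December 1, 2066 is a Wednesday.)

31 December 2066

December 2066 begins on a Wednesday, so the first Friday is December 3 (2 days later).
December 2066 has 31 days. Adding weeks: 3, 10, 17, 24, 31 — the last one ≤ 31 is the 31st.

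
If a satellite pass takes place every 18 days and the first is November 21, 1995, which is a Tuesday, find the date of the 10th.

The 10th occurrence is 9 intervals after the first: 9 × 18 = 162 days after November 21, 1995.
November has 30 days — 9 days to the end of November leaves 153.
December has 31 days (122 left).
January has 31 days (91 left).
February has 29 days (62 left).
March has 31 days (31 left).
April has 30 days (1 left).
1 day into May → May 1, 1996.

May 1, 1996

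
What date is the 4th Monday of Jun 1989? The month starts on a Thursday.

Jun 26, 1989

Jun 1989 begins on a Thursday, so the first Monday is Jun 5 (4 days later).
The 4th Monday is 3 weeks later: 5 + 21 = 26.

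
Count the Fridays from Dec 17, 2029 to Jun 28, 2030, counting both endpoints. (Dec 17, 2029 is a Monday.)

28

Dec 17, 2029 is a Monday; the first Friday on or after it is Dec 21, 2029 (4 days later).
From Dec 21, 2029 to Jun 28, 2030: 10 + 31 + 28 + 31 + 30 + 31 + 28 = 189 days (rest of Dec, Jan, Feb, Mar, Apr, May, Jun).
189 ÷ 7 = 27 full weeks with remainder 0, so 27 more Fridays after the first → 28.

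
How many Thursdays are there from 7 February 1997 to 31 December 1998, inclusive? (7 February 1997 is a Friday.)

7 February 1997 is a Friday; the first Thursday on or after it is 13 February 1997 (6 days later).
From 13 February 1997 to 31 December 1998: 321 + 365 = 686 days (rest of 1997, to 31 December 1998 in 1998).
686 ÷ 7 = 98 full weeks with remainder 0, so 98 more Thursdays after the first → 99.

99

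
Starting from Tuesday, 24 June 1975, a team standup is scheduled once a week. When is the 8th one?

The 8th occurrence is 7 intervals after the first: 7 × 7 = 49 days after 24 June 1975.
June has 30 days — 6 days to the end of June leaves 43.
July has 31 days (12 left).
12 days into August → 12 August 1975.

12 August 1975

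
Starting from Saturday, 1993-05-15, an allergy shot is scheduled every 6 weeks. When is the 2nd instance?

1993-06-26

The 2nd occurrence is 1 interval after the first: 1 × 42 = 42 days after 1993-05-15.
May has 31 days — 16 days to the end of May leaves 26.
26 days into June → 1993-06-26.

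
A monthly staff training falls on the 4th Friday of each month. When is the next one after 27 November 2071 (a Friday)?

25 December 2071

November 2071 starts on a Sunday; its first Friday is the 6th, so the 4th Friday is the 27th — 27 November 2071.
That is not after 27 November 2071, so look at December 2071.
December 2071 starts on a Tuesday; its first Friday is the 4th, so the 4th Friday is the 25th — 25 December 2071.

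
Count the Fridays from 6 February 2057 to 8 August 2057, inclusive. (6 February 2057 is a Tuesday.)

26

6 February 2057 is a Tuesday; the first Friday on or after it is 9 February 2057 (3 days later).
From 9 February 2057 to 8 August 2057: 19 + 31 + 30 + 31 + 30 + 31 + 8 = 180 days (rest of February, March, April, May, June, July, August).
180 ÷ 7 = 25 full weeks with remainder 5, so 25 more Fridays after the first → 26.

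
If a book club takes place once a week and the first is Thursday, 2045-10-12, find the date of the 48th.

The 48th occurrence is 47 intervals after the first: 47 × 7 = 329 days after 2045-10-12.
October has 31 days — 19 days to the end of October leaves 310.
November has 30 days (280 left).
December has 31 days (249 left).
January has 31 days (218 left).
February has 28 days (190 left).
March has 31 days (159 left).
April has 30 days (129 left).
May has 31 days (98 left).
June has 30 days (68 left).
July has 31 days (37 left).
August has 31 days (6 left).
6 days into September → 2046-09-06.

2046-09-06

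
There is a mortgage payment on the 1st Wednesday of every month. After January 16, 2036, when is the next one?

January 2036 starts on a Tuesday, so its 1st Wednesday is January 2, 2036 (1 day in).
That is not after January 16, 2036, so look at February 2036.
February 2036 starts on a Friday, so its 1st Wednesday is February 6, 2036 (5 days in).

February 6, 2036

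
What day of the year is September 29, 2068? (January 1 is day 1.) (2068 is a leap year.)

273

Days in months before September: 31 + 29 + 31 + 30 + 31 + 30 + 31 + 31 = 244.
Plus 29 days into September → day 273.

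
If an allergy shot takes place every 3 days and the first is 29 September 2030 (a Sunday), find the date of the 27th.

The 27th occurrence is 26 intervals after the first: 26 × 3 = 78 days after 29 September 2030.
September has 30 days — 1 day to the end of September leaves 77.
October has 31 days (46 left).
November has 30 days (16 left).
16 days into December → 16 December 2030.

16 December 2030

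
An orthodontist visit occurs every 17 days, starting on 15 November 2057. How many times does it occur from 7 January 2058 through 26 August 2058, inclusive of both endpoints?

Occurrences land 17·i days after 15 November 2057 for i = 0, 1, 2, …
7 January 2058 is 53 days after the start; 53 ÷ 17 = 3 remainder 2; since the remainder is 2, round up to i = 4. First occurrence in the window: #5 on 22 January 2058 (4×17 = 68 days in).
26 August 2058 is 284 days after the start; 284 ÷ 17 = 16 remainder 12. Last occurrence in the window: #17 on 14 August 2058.
Occurrences #5 through #17: 13 in total.

13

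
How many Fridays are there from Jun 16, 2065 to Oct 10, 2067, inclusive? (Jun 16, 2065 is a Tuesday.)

Jun 16, 2065 is a Tuesday; the first Friday on or after it is Jun 19, 2065 (3 days later).
From Jun 19, 2065 to Oct 10, 2067: 195 + 365 + 283 = 843 days (rest of 2065, 2066, to Oct 10, 2067 in 2067).
843 ÷ 7 = 120 full weeks with remainder 3, so 120 more Fridays after the first → 121.

121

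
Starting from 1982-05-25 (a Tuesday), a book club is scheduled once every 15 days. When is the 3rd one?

The 3rd occurrence is 2 intervals after the first: 2 × 15 = 30 days after 1982-05-25.
May has 31 days — 6 days to the end of May leaves 24.
24 days into June → 1982-06-24.

1982-06-24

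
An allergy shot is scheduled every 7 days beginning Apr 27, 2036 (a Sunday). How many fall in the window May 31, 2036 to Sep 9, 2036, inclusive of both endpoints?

Occurrences land 7·i days after Apr 27, 2036 for i = 0, 1, 2, …
May 31, 2036 is 34 days after the start; 34 ÷ 7 = 4 remainder 6; since the remainder is 6, round up to i = 5. First occurrence in the window: #6 on Jun 1, 2036 (5×7 = 35 days in).
Sep 9, 2036 is 135 days after the start; 135 ÷ 7 = 19 remainder 2. Last occurrence in the window: #20 on Sep 7, 2036.
Occurrences #6 through #20: 15 in total.

15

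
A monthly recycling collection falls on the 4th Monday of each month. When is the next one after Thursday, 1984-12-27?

December 1984 starts on a Saturday; its first Monday is the 3rd, so the 4th Monday is the 24th — 1984-12-24.
That is not after 1984-12-27, so look at January 1985.
January 1985 starts on a Tuesday; its first Monday is the 7th, so the 4th Monday is the 28th — 1985-01-28.

1985-01-28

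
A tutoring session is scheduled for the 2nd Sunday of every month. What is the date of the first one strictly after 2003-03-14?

2003-04-13

March 2003 starts on a Saturday; its first Sunday is the 2nd, so the 2nd Sunday is the 9th — 2003-03-09.
That is not after 2003-03-14, so look at April 2003.
April 2003 starts on a Tuesday; its first Sunday is the 6th, so the 2nd Sunday is the 13th — 2003-04-13.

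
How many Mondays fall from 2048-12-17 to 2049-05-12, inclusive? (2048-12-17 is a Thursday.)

21

2048-12-17 is a Thursday; the first Monday on or after it is 2048-12-21 (4 days later).
From 2048-12-21 to 2049-05-12: 10 + 31 + 28 + 31 + 30 + 12 = 142 days (rest of December, January, February, March, April, May).
142 ÷ 7 = 20 full weeks with remainder 2, so 20 more Mondays after the first → 21.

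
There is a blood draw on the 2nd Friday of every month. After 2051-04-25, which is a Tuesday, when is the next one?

2051-05-12

April 2051 starts on a Saturday; its first Friday is the 7th, so the 2nd Friday is the 14th — 2051-04-14.
That is not after 2051-04-25, so look at May 2051.
May 2051 starts on a Monday; its first Friday is the 5th, so the 2nd Friday is the 12th — 2051-05-12.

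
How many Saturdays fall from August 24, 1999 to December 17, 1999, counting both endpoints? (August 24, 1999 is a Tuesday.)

August 24, 1999 is a Tuesday; the first Saturday on or after it is August 28, 1999 (4 days later).
From August 28, 1999 to December 17, 1999: 3 + 30 + 31 + 30 + 17 = 111 days (rest of August, September, October, November, December).
111 ÷ 7 = 15 full weeks with remainder 6, so 15 more Saturdays after the first → 16.

16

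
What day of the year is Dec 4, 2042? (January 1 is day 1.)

338

Days in months before Dec: 31 + 28 + 31 + 30 + 31 + 30 + 31 + 31 + 30 + 31 + 30 = 334.
Plus 4 days into Dec → day 338.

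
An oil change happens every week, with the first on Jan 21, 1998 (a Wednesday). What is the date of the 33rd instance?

Sep 2, 1998

The 33rd occurrence is 32 intervals after the first: 32 × 7 = 224 days after Jan 21, 1998.
Jan has 31 days — 10 days to the end of Jan leaves 214.
Feb has 28 days (186 left).
Mar has 31 days (155 left).
Apr has 30 days (125 left).
May has 31 days (94 left).
Jun has 30 days (64 left).
Jul has 31 days (33 left).
Aug has 31 days (2 left).
2 days into Sep → Sep 2, 1998.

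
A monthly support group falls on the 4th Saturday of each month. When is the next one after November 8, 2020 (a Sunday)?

November 2020 starts on a Sunday; its first Saturday is the 7th, so the 4th Saturday is the 28th — November 28, 2020.
November 28, 2020 is after November 8, 2020, so that is the next one.

November 28, 2020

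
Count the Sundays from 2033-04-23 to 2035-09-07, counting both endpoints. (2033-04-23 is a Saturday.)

2033-04-23 is a Saturday; the first Sunday on or after it is 2033-04-24 (1 day later).
From 2033-04-24 to 2035-09-07: 251 + 365 + 250 = 866 days (rest of 2033, 2034, to 2035-09-07 in 2035).
866 ÷ 7 = 123 full weeks with remainder 5, so 123 more Sundays after the first → 124.

124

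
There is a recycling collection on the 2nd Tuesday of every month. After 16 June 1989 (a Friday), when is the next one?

June 1989 starts on a Thursday; its first Tuesday is the 6th, so the 2nd Tuesday is the 13th — 13 June 1989.
That is not after 16 June 1989, so look at July 1989.
July 1989 starts on a Saturday; its first Tuesday is the 4th, so the 2nd Tuesday is the 11th — 11 July 1989.

11 July 1989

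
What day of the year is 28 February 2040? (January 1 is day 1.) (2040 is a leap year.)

Days in months before February: 31 = 31.
Plus 28 days into February → day 59.

59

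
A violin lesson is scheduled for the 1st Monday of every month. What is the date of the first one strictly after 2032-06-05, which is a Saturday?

2032-06-07

June 2032 starts on a Tuesday, so its 1st Monday is 2032-06-07 (6 days in).
2032-06-07 is after 2032-06-05, so that is the next one.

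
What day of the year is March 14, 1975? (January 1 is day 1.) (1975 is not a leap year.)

Days in months before March: 31 + 28 = 59.
Plus 14 days into March → day 73.

73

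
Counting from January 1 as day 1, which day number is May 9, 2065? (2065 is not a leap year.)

Days in months before May: 31 + 28 + 31 + 30 = 120.
Plus 9 days into May → day 129.

129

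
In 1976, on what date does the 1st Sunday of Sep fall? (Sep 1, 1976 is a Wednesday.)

Sep 1976 begins on a Wednesday, so the first Sunday is Sep 5 (4 days later).

Sep 5, 1976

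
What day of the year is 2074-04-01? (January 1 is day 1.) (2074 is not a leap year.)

Days in months before April: 31 + 28 + 31 = 90.
Plus 1 day into April → day 91.

91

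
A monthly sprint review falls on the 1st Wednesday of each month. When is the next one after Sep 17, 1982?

Oct 6, 1982

Sep 1982 starts on a Wednesday, so its 1st Wednesday is Sep 1, 1982.
That is not after Sep 17, 1982, so look at Oct 1982.
Oct 1982 starts on a Friday, so its 1st Wednesday is Oct 6, 1982 (5 days in).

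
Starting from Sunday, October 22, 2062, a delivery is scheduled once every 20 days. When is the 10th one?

The 10th occurrence is 9 intervals after the first: 9 × 20 = 180 days after October 22, 2062.
October has 31 days — 9 days to the end of October leaves 171.
November has 30 days (141 left).
December has 31 days (110 left).
January has 31 days (79 left).
February has 28 days (51 left).
March has 31 days (20 left).
20 days into April → April 20, 2063.

April 20, 2063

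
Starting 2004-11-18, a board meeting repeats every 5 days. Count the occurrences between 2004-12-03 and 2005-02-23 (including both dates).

Occurrences land 5·i days after 2004-11-18 for i = 0, 1, 2, …
2004-12-03 is 15 days after the start; 15 ÷ 5 = 3 remainder 0. First occurrence in the window: #4 on 2004-12-03 (3×5 = 15 days in).
2005-02-23 is 97 days after the start; 97 ÷ 5 = 19 remainder 2. Last occurrence in the window: #20 on 2005-02-21.
Occurrences #4 through #20: 17 in total.

17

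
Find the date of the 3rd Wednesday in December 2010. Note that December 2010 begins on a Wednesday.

2010-12-15

December 2010 begins on a Wednesday, so the first Wednesday is December 1.
The 3rd Wednesday is 2 weeks later: 1 + 14 = 15.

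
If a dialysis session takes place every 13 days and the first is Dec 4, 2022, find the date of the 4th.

The 4th occurrence is 3 intervals after the first: 3 × 13 = 39 days after Dec 4, 2022.
Dec has 31 days — 27 days to the end of Dec leaves 12.
12 days into Jan → Jan 12, 2023.

Jan 12, 2023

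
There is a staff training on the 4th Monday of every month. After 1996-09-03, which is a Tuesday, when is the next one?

September 1996 starts on a Sunday; its first Monday is the 2nd, so the 4th Monday is the 23rd — 1996-09-23.
1996-09-23 is after 1996-09-03, so that is the next one.

1996-09-23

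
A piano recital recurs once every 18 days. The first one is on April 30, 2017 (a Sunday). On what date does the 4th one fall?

June 23, 2017

The 4th occurrence is 3 intervals after the first: 3 × 18 = 54 days after April 30, 2017.
April has 30 days — 0 days to the end of April leaves 54.
May has 31 days (23 left).
23 days into June → June 23, 2017.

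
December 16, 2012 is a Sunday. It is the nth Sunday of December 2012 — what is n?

3rd

Day 16 falls in week ⌈16/7⌉ of the month.
Days 1–7 hold the 1st Sunday, 8–14 the 2nd, 15–21 the 3rd, 22–28 the 4th, 29–31 the 5th.
16 is in the range for the 3rd.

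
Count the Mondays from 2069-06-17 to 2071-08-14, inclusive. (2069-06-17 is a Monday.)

113

2069-06-17 is a Monday; the first Monday on or after it is 2069-06-17.
From 2069-06-17 to 2071-08-14: 197 + 365 + 226 = 788 days (rest of 2069, 2070, to 2071-08-14 in 2071).
788 ÷ 7 = 112 full weeks with remainder 4, so 112 more Mondays after the first → 113.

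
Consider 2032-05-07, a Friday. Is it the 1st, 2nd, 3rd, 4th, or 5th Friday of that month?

Day 7 falls in week ⌈7/7⌉ of the month.
Days 1–7 hold the 1st Friday, 8–14 the 2nd, 15–21 the 3rd, 22–28 the 4th, 29–31 the 5th.
7 is in the range for the 1st.

1st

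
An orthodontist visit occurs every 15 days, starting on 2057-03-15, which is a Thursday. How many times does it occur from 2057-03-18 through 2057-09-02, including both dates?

11

Occurrences land 15·i days after 2057-03-15 for i = 0, 1, 2, …
2057-03-18 is 3 days after the start; 3 ÷ 15 = 0 remainder 3; since the remainder is 3, round up to i = 1. First occurrence in the window: #2 on 2057-03-30 (1×15 = 15 days in).
2057-09-02 is 171 days after the start; 171 ÷ 15 = 11 remainder 6. Last occurrence in the window: #12 on 2057-08-27.
Occurrences #2 through #12: 11 in total.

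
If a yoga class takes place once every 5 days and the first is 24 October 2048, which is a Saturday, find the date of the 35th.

12 April 2049

The 35th occurrence is 34 intervals after the first: 34 × 5 = 170 days after 24 October 2048.
October has 31 days — 7 days to the end of October leaves 163.
November has 30 days (133 left).
December has 31 days (102 left).
January has 31 days (71 left).
February has 28 days (43 left).
March has 31 days (12 left).
12 days into April → 12 April 2049.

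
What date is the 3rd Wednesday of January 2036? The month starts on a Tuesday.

January 2036 begins on a Tuesday, so the first Wednesday is January 2 (1 day later).
The 3rd Wednesday is 2 weeks later: 2 + 14 = 16.

January 16, 2036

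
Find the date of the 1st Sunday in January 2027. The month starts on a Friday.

January 2027 begins on a Friday, so the first Sunday is January 3 (2 days later).

2027-01-03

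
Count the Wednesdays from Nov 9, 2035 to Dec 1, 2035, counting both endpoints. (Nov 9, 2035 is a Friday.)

Nov 9, 2035 is a Friday; the first Wednesday on or after it is Nov 14, 2035 (5 days later).
From Nov 14, 2035 to Dec 1, 2035: 16 + 1 = 17 days (rest of Nov, Dec).
17 ÷ 7 = 2 full weeks with remainder 3, so 2 more Wednesdays after the first → 3.

3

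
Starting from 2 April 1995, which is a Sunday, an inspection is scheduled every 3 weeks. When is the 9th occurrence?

The 9th occurrence is 8 intervals after the first: 8 × 21 = 168 days after 2 April 1995.
April has 30 days — 28 days to the end of April leaves 140.
May has 31 days (109 left).
June has 30 days (79 left).
July has 31 days (48 left).
August has 31 days (17 left).
17 days into September → 17 September 1995.

17 September 1995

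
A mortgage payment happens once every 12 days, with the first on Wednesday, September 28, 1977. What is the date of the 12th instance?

February 7, 1978

The 12th occurrence is 11 intervals after the first: 11 × 12 = 132 days after September 28, 1977.
September has 30 days — 2 days to the end of September leaves 130.
October has 31 days (99 left).
November has 30 days (69 left).
December has 31 days (38 left).
January has 31 days (7 left).
7 days into February → February 7, 1978.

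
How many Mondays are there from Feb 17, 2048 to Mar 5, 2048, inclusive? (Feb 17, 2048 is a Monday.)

3

Feb 17, 2048 is a Monday; the first Monday on or after it is Feb 17, 2048.
From Feb 17, 2048 to Mar 5, 2048: 12 + 5 = 17 days (rest of Feb, Mar).
17 ÷ 7 = 2 full weeks with remainder 3, so 2 more Mondays after the first → 3.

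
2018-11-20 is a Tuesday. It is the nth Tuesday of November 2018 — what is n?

3rd

Day 20 falls in week ⌈20/7⌉ of the month.
Days 1–7 hold the 1st Tuesday, 8–14 the 2nd, 15–21 the 3rd, 22–28 the 4th, 29–31 the 5th.
20 is in the range for the 3rd.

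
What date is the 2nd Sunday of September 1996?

September 8, 1996

The first Sunday of September 1996 is September 1.
The 2nd Sunday is 1 weeks later: 1 + 7 = 8.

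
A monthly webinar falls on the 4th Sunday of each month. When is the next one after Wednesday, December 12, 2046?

December 2046 starts on a Saturday; its first Sunday is the 2nd, so the 4th Sunday is the 23rd — December 23, 2046.
December 23, 2046 is after December 12, 2046, so that is the next one.

December 23, 2046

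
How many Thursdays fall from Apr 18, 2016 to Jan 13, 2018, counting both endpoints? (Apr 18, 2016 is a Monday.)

Apr 18, 2016 is a Monday; the first Thursday on or after it is Apr 21, 2016 (3 days later).
From Apr 21, 2016 to Jan 13, 2018: 254 + 365 + 13 = 632 days (rest of 2016, 2017, to Jan 13, 2018 in 2018).
632 ÷ 7 = 90 full weeks with remainder 2, so 90 more Thursdays after the first → 91.

91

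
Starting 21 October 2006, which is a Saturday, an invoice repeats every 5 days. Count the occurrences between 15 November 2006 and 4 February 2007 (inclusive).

17

Occurrences land 5·i days after 21 October 2006 for i = 0, 1, 2, …
15 November 2006 is 25 days after the start; 25 ÷ 5 = 5 remainder 0. First occurrence in the window: #6 on 15 November 2006 (5×5 = 25 days in).
4 February 2007 is 106 days after the start; 106 ÷ 5 = 21 remainder 1. Last occurrence in the window: #22 on 3 February 2007.
Occurrences #6 through #22: 17 in total.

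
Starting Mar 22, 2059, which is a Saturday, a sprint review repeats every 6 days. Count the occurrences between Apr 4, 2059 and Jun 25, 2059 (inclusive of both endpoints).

Occurrences land 6·i days after Mar 22, 2059 for i = 0, 1, 2, …
Apr 4, 2059 is 13 days after the start; 13 ÷ 6 = 2 remainder 1; since the remainder is 1, round up to i = 3. First occurrence in the window: #4 on Apr 9, 2059 (3×6 = 18 days in).
Jun 25, 2059 is 95 days after the start; 95 ÷ 6 = 15 remainder 5. Last occurrence in the window: #16 on Jun 20, 2059.
Occurrences #4 through #16: 13 in total.

13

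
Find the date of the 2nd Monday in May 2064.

2064-05-12

May 2064 begins on a Thursday, so the first Monday is May 5 (4 days later).
The 2nd Monday is 1 weeks later: 5 + 7 = 12.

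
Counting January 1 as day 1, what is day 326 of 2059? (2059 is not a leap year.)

January has 31 days (326 − 31 = 295 remain).
February has 28 days (295 − 28 = 267 remain).
March has 31 days (267 − 31 = 236 remain).
April has 30 days (236 − 30 = 206 remain).
May has 31 days (206 − 31 = 175 remain).
June has 30 days (175 − 30 = 145 remain).
July has 31 days (145 − 31 = 114 remain).
August has 31 days (114 − 31 = 83 remain).
September has 30 days (83 − 30 = 53 remain).
October has 31 days (53 − 31 = 22 remain).
22 into November → November 22.

November 22, 2059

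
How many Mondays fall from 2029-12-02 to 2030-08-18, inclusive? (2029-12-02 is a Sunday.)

37

2029-12-02 is a Sunday; the first Monday on or after it is 2029-12-03 (1 day later).
From 2029-12-03 to 2030-08-18: 28 + 31 + 28 + 31 + 30 + 31 + 30 + 31 + 18 = 258 days (rest of December, January, February, March, April, May, June, July, August).
258 ÷ 7 = 36 full weeks with remainder 6, so 36 more Mondays after the first → 37.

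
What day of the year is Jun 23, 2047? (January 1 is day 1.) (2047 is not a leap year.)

Days in months before Jun: 31 + 28 + 31 + 30 + 31 = 151.
Plus 23 days into Jun → day 174.

174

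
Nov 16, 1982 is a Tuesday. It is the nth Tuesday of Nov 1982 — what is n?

3rd

Day 16 falls in week ⌈16/7⌉ of the month.
Days 1–7 hold the 1st Tuesday, 8–14 the 2nd, 15–21 the 3rd, 22–28 the 4th, 29–31 the 5th.
16 is in the range for the 3rd.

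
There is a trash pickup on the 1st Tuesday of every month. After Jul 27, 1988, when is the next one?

Aug 2, 1988

Jul 1988 starts on a Friday, so its 1st Tuesday is Jul 5, 1988 (4 days in).
That is not after Jul 27, 1988, so look at Aug 1988.
Aug 1988 starts on a Monday, so its 1st Tuesday is Aug 2, 1988 (1 day in).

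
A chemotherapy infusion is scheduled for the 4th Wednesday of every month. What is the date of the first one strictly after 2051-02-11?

2051-02-22

February 2051 starts on a Wednesday; its first Wednesday is the 1st, so the 4th Wednesday is the 22nd — 2051-02-22.
2051-02-22 is after 2051-02-11, so that is the next one.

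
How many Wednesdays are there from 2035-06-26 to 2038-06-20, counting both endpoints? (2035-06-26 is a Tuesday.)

156

2035-06-26 is a Tuesday; the first Wednesday on or after it is 2035-06-27 (1 day later).
From 2035-06-27 to 2038-06-20: 187 + 366 + 365 + 171 = 1089 days (rest of 2035, 2036, 2037, to 2038-06-20 in 2038).
1089 ÷ 7 = 155 full weeks with remainder 4, so 155 more Wednesdays after the first → 156.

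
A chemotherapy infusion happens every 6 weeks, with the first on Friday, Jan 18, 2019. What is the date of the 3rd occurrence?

Apr 12, 2019

The 3rd occurrence is 2 intervals after the first: 2 × 42 = 84 days after Jan 18, 2019.
Jan has 31 days — 13 days to the end of Jan leaves 71.
Feb has 28 days (43 left).
Mar has 31 days (12 left).
12 days into Apr → Apr 12, 2019.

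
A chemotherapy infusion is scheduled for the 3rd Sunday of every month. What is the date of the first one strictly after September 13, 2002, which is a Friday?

September 15, 2002

September 2002 starts on a Sunday; its first Sunday is the 1st, so the 3rd Sunday is the 15th — September 15, 2002.
September 15, 2002 is after September 13, 2002, so that is the next one.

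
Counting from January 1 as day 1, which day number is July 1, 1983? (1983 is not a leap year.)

182

Days in months before July: 31 + 28 + 31 + 30 + 31 + 30 = 181.
Plus 1 day into July → day 182.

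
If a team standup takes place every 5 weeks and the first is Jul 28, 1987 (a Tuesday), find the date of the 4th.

Nov 10, 1987

The 4th occurrence is 3 intervals after the first: 3 × 35 = 105 days after Jul 28, 1987.
Jul has 31 days — 3 days to the end of Jul leaves 102.
Aug has 31 days (71 left).
Sep has 30 days (41 left).
Oct has 31 days (10 left).
10 days into Nov → Nov 10, 1987.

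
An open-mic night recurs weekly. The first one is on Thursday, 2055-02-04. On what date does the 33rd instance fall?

2055-09-16

The 33rd occurrence is 32 intervals after the first: 32 × 7 = 224 days after 2055-02-04.
February has 28 days — 24 days to the end of February leaves 200.
March has 31 days (169 left).
April has 30 days (139 left).
May has 31 days (108 left).
June has 30 days (78 left).
July has 31 days (47 left).
August has 31 days (16 left).
16 days into September → 2055-09-16.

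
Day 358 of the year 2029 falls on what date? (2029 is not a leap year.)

2029-12-24

January has 31 days (358 − 31 = 327 remain).
February has 28 days (327 − 28 = 299 remain).
March has 31 days (299 − 31 = 268 remain).
April has 30 days (268 − 30 = 238 remain).
May has 31 days (238 − 31 = 207 remain).
June has 30 days (207 − 30 = 177 remain).
July has 31 days (177 − 31 = 146 remain).
August has 31 days (146 − 31 = 115 remain).
September has 30 days (115 − 30 = 85 remain).
October has 31 days (85 − 31 = 54 remain).
November has 30 days (54 − 30 = 24 remain).
24 into December → December 24.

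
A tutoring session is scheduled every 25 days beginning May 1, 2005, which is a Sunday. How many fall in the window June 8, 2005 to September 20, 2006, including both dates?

19

Occurrences land 25·i days after May 1, 2005 for i = 0, 1, 2, …
June 8, 2005 is 38 days after the start; 38 ÷ 25 = 1 remainder 13; since the remainder is 13, round up to i = 2. First occurrence in the window: #3 on June 20, 2005 (2×25 = 50 days in).
September 20, 2006 is 507 days after the start; 507 ÷ 25 = 20 remainder 7. Last occurrence in the window: #21 on September 13, 2006.
Occurrences #3 through #21: 19 in total.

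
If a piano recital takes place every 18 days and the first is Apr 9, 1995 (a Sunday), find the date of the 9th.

Aug 31, 1995

The 9th occurrence is 8 intervals after the first: 8 × 18 = 144 days after Apr 9, 1995.
Apr has 30 days — 21 days to the end of Apr leaves 123.
May has 31 days (92 left).
Jun has 30 days (62 left).
Jul has 31 days (31 left).
31 days into Aug → Aug 31, 1995.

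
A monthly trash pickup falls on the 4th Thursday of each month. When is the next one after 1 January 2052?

January 2052 starts on a Monday; its first Thursday is the 4th, so the 4th Thursday is the 25th — 25 January 2052.
25 January 2052 is after 1 January 2052, so that is the next one.

25 January 2052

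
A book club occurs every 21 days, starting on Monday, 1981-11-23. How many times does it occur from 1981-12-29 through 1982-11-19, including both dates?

16

Occurrences land 21·i days after 1981-11-23 for i = 0, 1, 2, …
1981-12-29 is 36 days after the start; 36 ÷ 21 = 1 remainder 15; since the remainder is 15, round up to i = 2. First occurrence in the window: #3 on 1982-01-04 (2×21 = 42 days in).
1982-11-19 is 361 days after the start; 361 ÷ 21 = 17 remainder 4. Last occurrence in the window: #18 on 1982-11-15.
Occurrences #3 through #18: 16 in total.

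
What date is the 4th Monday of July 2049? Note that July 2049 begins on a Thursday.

2049-07-26

July 2049 begins on a Thursday, so the first Monday is July 5 (4 days later).
The 4th Monday is 3 weeks later: 5 + 21 = 26.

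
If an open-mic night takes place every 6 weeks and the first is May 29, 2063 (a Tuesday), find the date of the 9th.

Apr 29, 2064

The 9th occurrence is 8 intervals after the first: 8 × 42 = 336 days after May 29, 2063.
May has 31 days — 2 days to the end of May leaves 334.
Jun has 30 days (304 left).
Jul has 31 days (273 left).
Aug has 31 days (242 left).
Sep has 30 days (212 left).
Oct has 31 days (181 left).
Nov has 30 days (151 left).
Dec has 31 days (120 left).
Jan has 31 days (89 left).
Feb has 29 days (60 left).
Mar has 31 days (29 left).
29 days into Apr → Apr 29, 2064.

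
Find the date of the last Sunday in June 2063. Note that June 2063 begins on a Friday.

2063-06-24

June 2063 begins on a Friday, so the first Sunday is June 3 (2 days later).
June 2063 has 30 days. Adding weeks: 3, 10, 17, 24 — the last one ≤ 30 is the 24th.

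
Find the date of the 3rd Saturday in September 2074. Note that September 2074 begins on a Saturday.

September 2074 begins on a Saturday, so the first Saturday is September 1.
The 3rd Saturday is 2 weeks later: 1 + 14 = 15.

2074-09-15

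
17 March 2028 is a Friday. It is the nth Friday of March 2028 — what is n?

3rd

Day 17 falls in week ⌈17/7⌉ of the month.
Days 1–7 hold the 1st Friday, 8–14 the 2nd, 15–21 the 3rd, 22–28 the 4th, 29–31 the 5th.
17 is in the range for the 3rd.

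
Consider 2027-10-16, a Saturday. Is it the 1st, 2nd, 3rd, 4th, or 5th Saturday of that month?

Day 16 falls in week ⌈16/7⌉ of the month.
Days 1–7 hold the 1st Saturday, 8–14 the 2nd, 15–21 the 3rd, 22–28 the 4th, 29–31 the 5th.
16 is in the range for the 3rd.

3rd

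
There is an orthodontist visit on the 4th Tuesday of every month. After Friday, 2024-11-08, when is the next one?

2024-11-26

November 2024 starts on a Friday; its first Tuesday is the 5th, so the 4th Tuesday is the 26th — 2024-11-26.
2024-11-26 is after 2024-11-08, so that is the next one.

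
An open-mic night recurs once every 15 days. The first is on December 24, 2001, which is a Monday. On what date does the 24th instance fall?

The 24th occurrence is 23 intervals after the first: 23 × 15 = 345 days after December 24, 2001.
December has 31 days — 7 days to the end of December leaves 338.
January has 31 days (307 left).
February has 28 days (279 left).
March has 31 days (248 left).
April has 30 days (218 left).
May has 31 days (187 left).
June has 30 days (157 left).
July has 31 days (126 left).
August has 31 days (95 left).
September has 30 days (65 left).
October has 31 days (34 left).
November has 30 days (4 left).
4 days into December → December 4, 2002.

December 4, 2002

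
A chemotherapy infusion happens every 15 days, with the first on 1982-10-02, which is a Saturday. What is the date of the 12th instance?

1983-03-16

The 12th occurrence is 11 intervals after the first: 11 × 15 = 165 days after 1982-10-02.
October has 31 days — 29 days to the end of October leaves 136.
November has 30 days (106 left).
December has 31 days (75 left).
January has 31 days (44 left).
February has 28 days (16 left).
16 days into March → 1983-03-16.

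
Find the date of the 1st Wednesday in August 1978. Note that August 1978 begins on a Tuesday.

2 August 1978

August 1978 begins on a Tuesday, so the first Wednesday is August 2 (1 day later).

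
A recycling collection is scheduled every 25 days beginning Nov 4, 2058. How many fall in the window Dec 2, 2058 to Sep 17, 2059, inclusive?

Occurrences land 25·i days after Nov 4, 2058 for i = 0, 1, 2, …
Dec 2, 2058 is 28 days after the start; 28 ÷ 25 = 1 remainder 3; since the remainder is 3, round up to i = 2. First occurrence in the window: #3 on Dec 24, 2058 (2×25 = 50 days in).
Sep 17, 2059 is 317 days after the start; 317 ÷ 25 = 12 remainder 17. Last occurrence in the window: #13 on Aug 31, 2059.
Occurrences #3 through #13: 11 in total.

11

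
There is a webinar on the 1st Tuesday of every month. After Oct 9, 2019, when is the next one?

Nov 5, 2019

Oct 2019 starts on a Tuesday, so its 1st Tuesday is Oct 1, 2019.
That is not after Oct 9, 2019, so look at Nov 2019.
Nov 2019 starts on a Friday, so its 1st Tuesday is Nov 5, 2019 (4 days in).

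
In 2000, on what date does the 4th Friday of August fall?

The first Friday of August 2000 is August 4.
The 4th Friday is 3 weeks later: 4 + 21 = 25.

2000-08-25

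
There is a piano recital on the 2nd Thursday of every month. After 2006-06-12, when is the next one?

June 2006 starts on a Thursday; its first Thursday is the 1st, so the 2nd Thursday is the 8th — 2006-06-08.
That is not after 2006-06-12, so look at July 2006.
July 2006 starts on a Saturday; its first Thursday is the 6th, so the 2nd Thursday is the 13th — 2006-07-13.

2006-07-13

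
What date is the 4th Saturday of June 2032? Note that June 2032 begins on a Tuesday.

26 June 2032

June 2032 begins on a Tuesday, so the first Saturday is June 5 (4 days later).
The 4th Saturday is 3 weeks later: 5 + 21 = 26.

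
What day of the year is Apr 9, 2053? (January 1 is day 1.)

Days in months before Apr: 31 + 28 + 31 = 90.
Plus 9 days into Apr → day 99.

99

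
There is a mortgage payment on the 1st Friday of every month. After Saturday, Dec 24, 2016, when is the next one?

Jan 6, 2017

Dec 2016 starts on a Thursday, so its 1st Friday is Dec 2, 2016 (1 day in).
That is not after Dec 24, 2016, so look at Jan 2017.
Jan 2017 starts on a Sunday, so its 1st Friday is Jan 6, 2017 (5 days in).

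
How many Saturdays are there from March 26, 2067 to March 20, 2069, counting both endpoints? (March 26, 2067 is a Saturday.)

March 26, 2067 is a Saturday; the first Saturday on or after it is March 26, 2067.
From March 26, 2067 to March 20, 2069: 280 + 366 + 79 = 725 days (rest of 2067, 2068, to March 20, 2069 in 2069).
725 ÷ 7 = 103 full weeks with remainder 4, so 103 more Saturdays after the first → 104.

104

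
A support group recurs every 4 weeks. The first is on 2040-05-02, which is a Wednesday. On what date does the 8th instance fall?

2040-11-14

The 8th occurrence is 7 intervals after the first: 7 × 28 = 196 days after 2040-05-02.
May has 31 days — 29 days to the end of May leaves 167.
June has 30 days (137 left).
July has 31 days (106 left).
August has 31 days (75 left).
September has 30 days (45 left).
October has 31 days (14 left).
14 days into November → 2040-11-14.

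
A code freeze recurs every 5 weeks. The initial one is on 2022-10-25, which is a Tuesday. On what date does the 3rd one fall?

2023-01-03

The 3rd occurrence is 2 intervals after the first: 2 × 35 = 70 days after 2022-10-25.
October has 31 days — 6 days to the end of October leaves 64.
November has 30 days (34 left).
December has 31 days (3 left).
3 days into January → 2023-01-03.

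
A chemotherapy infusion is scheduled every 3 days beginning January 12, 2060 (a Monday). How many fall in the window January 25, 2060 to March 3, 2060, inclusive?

Occurrences land 3·i days after January 12, 2060 for i = 0, 1, 2, …
January 25, 2060 is 13 days after the start; 13 ÷ 3 = 4 remainder 1; since the remainder is 1, round up to i = 5. First occurrence in the window: #6 on January 27, 2060 (5×3 = 15 days in).
March 3, 2060 is 51 days after the start; 51 ÷ 3 = 17 remainder 0. Last occurrence in the window: #18 on March 3, 2060.
Occurrences #6 through #18: 13 in total.

13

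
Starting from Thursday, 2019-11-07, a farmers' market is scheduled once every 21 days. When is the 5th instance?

The 5th occurrence is 4 intervals after the first: 4 × 21 = 84 days after 2019-11-07.
November has 30 days — 23 days to the end of November leaves 61.
December has 31 days (30 left).
30 days into January → 2020-01-30.

2020-01-30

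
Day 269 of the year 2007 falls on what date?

26 September 2007

January has 31 days (269 − 31 = 238 remain).
February has 28 days (238 − 28 = 210 remain).
March has 31 days (210 − 31 = 179 remain).
April has 30 days (179 − 30 = 149 remain).
May has 31 days (149 − 31 = 118 remain).
June has 30 days (118 − 30 = 88 remain).
July has 31 days (88 − 31 = 57 remain).
August has 31 days (57 − 31 = 26 remain).
26 into September → September 26.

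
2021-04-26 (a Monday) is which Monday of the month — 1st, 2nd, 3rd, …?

4th

Day 26 falls in week ⌈26/7⌉ of the month.
Days 1–7 hold the 1st Monday, 8–14 the 2nd, 15–21 the 3rd, 22–28 the 4th, 29–31 the 5th.
26 is in the range for the 4th.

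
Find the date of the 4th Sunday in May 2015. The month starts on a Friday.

May 2015 begins on a Friday, so the first Sunday is May 3 (2 days later).
The 4th Sunday is 3 weeks later: 3 + 21 = 24.

2015-05-24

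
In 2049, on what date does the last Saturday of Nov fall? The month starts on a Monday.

Nov 2049 begins on a Monday, so the first Saturday is Nov 6 (5 days later).
Nov 2049 has 30 days. Adding weeks: 6, 13, 20, 27 — the last one ≤ 30 is the 27th.

Nov 27, 2049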